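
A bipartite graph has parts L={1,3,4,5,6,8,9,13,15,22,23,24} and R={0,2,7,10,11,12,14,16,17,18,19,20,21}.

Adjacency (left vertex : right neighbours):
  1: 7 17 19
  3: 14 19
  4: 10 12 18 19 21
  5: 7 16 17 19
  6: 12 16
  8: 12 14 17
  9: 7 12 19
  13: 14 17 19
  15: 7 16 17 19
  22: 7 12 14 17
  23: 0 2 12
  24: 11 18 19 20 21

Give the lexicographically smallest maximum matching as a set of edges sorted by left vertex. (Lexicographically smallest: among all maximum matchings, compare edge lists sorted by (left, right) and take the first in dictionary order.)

Lex-smallest maximum matching: {(1,7), (3,14), (4,10), (5,16), (6,12), (8,17), (9,19), (23,0), (24,11)}

|M| = 9 (so the lex-smallest maximum matching has 9 edges)
process left vertices in ascending order; for each, take the smallest-labelled available neighbour that still permits 9 edges overall, or leave it unmatched if none does
lex-smallest matching: {1-7, 3-14, 4-10, 5-16, 6-12, 8-17, 9-19, 23-0, 24-11}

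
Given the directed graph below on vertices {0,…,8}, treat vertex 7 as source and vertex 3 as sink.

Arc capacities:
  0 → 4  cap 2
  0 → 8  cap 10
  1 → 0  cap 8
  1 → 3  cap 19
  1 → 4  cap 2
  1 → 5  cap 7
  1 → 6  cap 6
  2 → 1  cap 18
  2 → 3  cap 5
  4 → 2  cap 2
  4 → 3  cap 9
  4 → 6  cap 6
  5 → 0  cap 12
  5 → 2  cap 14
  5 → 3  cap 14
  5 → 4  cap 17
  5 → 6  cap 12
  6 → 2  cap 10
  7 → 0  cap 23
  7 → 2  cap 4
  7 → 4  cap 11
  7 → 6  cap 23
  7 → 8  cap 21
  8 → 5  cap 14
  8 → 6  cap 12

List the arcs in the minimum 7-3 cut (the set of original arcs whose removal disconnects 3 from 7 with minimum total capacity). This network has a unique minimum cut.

augment #1: 7→2→3 push 4
augment #2: 7→4→3 push 9
augment #3: 7→4→2→3 push 1
augment #4: 7→8→5→3 push 14
augment #5: 7→4→2→1→3 push 1
augment #6: 7→6→2→1→3 push 10
max flow = 39; residual-reachable set from 7 gives S-side
cut edges (S→T): {(4,2), (4,3), (6,2), (7,2), (8,5)} total cap 39

Min-cut arcs: {(4,2), (4,3), (6,2), (7,2), (8,5)} (total capacity 39)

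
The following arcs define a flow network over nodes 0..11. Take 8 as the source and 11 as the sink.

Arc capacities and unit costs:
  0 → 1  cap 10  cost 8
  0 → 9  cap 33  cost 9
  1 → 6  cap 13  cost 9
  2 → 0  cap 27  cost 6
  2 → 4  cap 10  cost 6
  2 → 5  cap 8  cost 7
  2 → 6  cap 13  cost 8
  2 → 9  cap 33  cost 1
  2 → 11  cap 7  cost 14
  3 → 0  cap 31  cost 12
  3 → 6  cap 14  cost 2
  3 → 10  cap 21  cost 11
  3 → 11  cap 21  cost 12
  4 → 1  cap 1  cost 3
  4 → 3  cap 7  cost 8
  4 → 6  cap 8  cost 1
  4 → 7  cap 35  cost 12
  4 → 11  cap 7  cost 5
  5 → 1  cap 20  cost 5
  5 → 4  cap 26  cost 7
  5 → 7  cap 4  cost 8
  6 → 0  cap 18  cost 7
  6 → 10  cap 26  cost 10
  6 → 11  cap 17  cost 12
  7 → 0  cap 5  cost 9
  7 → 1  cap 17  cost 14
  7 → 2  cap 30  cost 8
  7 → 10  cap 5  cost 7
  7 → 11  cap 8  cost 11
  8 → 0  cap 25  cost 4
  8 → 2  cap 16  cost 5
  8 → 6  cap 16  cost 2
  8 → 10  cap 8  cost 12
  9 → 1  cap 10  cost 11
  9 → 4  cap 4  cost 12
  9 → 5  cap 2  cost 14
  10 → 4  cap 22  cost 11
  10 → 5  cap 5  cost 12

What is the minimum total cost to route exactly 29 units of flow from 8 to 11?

shortest-cost path #1: 8→6→11 push 16 @ unit cost 14 (adds 224)
shortest-cost path #2: 8→2→4→11 push 7 @ unit cost 16 (adds 112)
shortest-cost path #3: 8→2→11 push 6 @ unit cost 19 (adds 114)
total cost = 450

Minimum cost for 29 units: 450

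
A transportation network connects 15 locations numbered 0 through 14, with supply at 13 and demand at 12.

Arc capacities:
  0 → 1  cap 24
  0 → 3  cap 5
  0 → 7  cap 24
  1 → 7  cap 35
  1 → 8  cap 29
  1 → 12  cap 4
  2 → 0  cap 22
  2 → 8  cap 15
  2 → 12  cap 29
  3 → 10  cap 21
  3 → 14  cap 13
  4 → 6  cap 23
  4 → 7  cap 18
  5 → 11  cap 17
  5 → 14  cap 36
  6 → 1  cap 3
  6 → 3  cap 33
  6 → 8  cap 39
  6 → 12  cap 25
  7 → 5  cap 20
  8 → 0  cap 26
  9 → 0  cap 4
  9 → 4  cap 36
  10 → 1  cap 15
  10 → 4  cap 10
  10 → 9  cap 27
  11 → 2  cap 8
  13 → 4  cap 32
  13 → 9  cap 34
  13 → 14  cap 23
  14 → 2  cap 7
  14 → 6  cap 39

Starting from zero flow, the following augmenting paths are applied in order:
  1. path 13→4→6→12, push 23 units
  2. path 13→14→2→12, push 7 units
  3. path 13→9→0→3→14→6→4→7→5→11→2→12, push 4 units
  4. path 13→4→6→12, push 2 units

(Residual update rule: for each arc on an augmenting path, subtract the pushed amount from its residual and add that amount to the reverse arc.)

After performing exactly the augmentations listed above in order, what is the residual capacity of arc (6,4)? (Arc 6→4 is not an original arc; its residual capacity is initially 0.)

Residual capacity of (6,4): 21

after path 1 (13→4→6→12, push 23): res(6,4)=23
after path 2 (13→14→2→12, push 7): res(6,4)=23
after path 3 (13→9→0→3→14→6→4→7→5→11→2→12, push 4): res(6,4)=19
after path 4 (13→4→6→12, push 2): res(6,4)=21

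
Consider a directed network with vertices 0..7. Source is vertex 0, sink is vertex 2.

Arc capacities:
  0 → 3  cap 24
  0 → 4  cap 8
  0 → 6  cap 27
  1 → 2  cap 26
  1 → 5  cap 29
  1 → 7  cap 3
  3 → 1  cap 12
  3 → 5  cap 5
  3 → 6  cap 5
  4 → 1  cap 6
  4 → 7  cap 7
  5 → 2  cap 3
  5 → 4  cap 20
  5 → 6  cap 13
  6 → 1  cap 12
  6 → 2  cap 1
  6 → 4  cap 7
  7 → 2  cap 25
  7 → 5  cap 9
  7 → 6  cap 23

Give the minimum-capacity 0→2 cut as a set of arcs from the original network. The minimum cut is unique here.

augment #1: 0→6→2 push 1
augment #2: 0→3→1→2 push 12
augment #3: 0→3→5→2 push 3
augment #4: 0→4→1→2 push 6
augment #5: 0→4→7→2 push 2
augment #6: 0→6→1→2 push 8
augment #7: 0→6→1→7→2 push 3
augment #8: 0→6→4→7→2 push 5
max flow = 40; residual-reachable set from 0 gives S-side
cut edges (S→T): {(1,2), (1,7), (4,7), (5,2), (6,2)} total cap 40

Min-cut arcs: {(1,2), (1,7), (4,7), (5,2), (6,2)} (total capacity 40)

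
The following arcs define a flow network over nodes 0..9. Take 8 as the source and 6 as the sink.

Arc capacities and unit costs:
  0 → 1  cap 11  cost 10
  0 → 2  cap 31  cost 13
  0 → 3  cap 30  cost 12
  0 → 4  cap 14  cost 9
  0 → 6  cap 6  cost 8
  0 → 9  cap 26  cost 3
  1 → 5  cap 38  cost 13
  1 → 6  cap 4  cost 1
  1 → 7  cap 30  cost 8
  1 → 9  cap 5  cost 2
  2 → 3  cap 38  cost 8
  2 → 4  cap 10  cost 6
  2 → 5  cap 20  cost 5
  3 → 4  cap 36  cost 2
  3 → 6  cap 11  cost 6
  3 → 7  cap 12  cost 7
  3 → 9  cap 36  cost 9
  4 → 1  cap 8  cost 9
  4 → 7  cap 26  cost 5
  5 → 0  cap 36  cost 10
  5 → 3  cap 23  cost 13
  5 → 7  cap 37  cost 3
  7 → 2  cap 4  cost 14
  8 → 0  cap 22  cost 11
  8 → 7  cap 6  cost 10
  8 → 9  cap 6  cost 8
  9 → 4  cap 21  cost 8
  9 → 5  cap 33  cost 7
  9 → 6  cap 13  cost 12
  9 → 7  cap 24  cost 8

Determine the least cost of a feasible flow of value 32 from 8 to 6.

Minimum cost for 32 units: 801

shortest-cost path #1: 8→0→6 push 6 @ unit cost 19 (adds 114)
shortest-cost path #2: 8→9→6 push 6 @ unit cost 20 (adds 120)
shortest-cost path #3: 8→0→1→6 push 4 @ unit cost 22 (adds 88)
shortest-cost path #4: 8→0→9→6 push 7 @ unit cost 26 (adds 182)
shortest-cost path #5: 8→0→3→6 push 5 @ unit cost 29 (adds 145)
shortest-cost path #6: 8→7→2→3→6 push 4 @ unit cost 38 (adds 152)
total cost = 801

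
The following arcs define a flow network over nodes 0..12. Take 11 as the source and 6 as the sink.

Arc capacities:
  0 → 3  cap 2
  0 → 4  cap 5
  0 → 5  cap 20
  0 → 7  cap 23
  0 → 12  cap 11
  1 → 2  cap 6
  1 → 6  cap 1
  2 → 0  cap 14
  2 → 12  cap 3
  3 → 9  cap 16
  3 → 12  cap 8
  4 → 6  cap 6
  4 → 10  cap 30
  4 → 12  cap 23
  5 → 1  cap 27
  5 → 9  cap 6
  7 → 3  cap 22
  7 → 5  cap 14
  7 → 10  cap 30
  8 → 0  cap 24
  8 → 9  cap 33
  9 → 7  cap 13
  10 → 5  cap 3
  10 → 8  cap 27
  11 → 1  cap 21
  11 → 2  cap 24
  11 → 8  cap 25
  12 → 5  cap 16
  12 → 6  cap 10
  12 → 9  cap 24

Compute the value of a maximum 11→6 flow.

augment #1: 11→1→6 bottleneck 1, total now 1
augment #2: 11→2→12→6 bottleneck 3, total now 4
augment #3: 11→2→0→4→6 bottleneck 5, total now 9
augment #4: 11→2→0→12→6 bottleneck 7, total now 16

Maximum flow value: 16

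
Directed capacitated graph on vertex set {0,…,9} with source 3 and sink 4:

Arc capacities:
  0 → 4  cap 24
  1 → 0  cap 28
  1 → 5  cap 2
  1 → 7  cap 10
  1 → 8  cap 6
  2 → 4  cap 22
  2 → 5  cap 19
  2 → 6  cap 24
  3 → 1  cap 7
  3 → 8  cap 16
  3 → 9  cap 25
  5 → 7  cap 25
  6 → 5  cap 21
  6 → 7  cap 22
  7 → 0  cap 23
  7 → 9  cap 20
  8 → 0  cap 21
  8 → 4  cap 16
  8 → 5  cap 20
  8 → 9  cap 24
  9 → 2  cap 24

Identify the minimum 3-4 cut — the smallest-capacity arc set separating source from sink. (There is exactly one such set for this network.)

augment #1: 3→8→4 push 16
augment #2: 3→1→0→4 push 7
augment #3: 3→9→2→4 push 22
augment #4: 3→9→2→5→7→0→4 push 2
max flow = 47; residual-reachable set from 3 gives S-side
cut edges (S→T): {(3,1), (3,8), (9,2)} total cap 47

Min-cut arcs: {(3,1), (3,8), (9,2)} (total capacity 47)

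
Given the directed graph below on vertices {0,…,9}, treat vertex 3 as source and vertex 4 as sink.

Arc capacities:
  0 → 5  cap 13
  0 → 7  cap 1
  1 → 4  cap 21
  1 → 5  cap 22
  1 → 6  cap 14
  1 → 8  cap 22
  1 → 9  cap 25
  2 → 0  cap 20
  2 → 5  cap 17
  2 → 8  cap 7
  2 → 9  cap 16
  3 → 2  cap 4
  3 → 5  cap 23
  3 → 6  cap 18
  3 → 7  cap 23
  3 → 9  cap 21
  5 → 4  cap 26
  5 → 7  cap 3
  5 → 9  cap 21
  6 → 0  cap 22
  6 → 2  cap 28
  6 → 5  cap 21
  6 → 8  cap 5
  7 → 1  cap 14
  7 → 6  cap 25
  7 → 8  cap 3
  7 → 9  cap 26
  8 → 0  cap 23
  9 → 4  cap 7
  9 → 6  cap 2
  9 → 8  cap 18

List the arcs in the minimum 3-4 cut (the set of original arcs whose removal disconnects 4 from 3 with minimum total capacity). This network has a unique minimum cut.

augment #1: 3→5→4 push 23
augment #2: 3→9→4 push 7
augment #3: 3→2→5→4 push 3
augment #4: 3→7→1→4 push 14
max flow = 47; residual-reachable set from 3 gives S-side
cut edges (S→T): {(5,4), (7,1), (9,4)} total cap 47

Min-cut arcs: {(5,4), (7,1), (9,4)} (total capacity 47)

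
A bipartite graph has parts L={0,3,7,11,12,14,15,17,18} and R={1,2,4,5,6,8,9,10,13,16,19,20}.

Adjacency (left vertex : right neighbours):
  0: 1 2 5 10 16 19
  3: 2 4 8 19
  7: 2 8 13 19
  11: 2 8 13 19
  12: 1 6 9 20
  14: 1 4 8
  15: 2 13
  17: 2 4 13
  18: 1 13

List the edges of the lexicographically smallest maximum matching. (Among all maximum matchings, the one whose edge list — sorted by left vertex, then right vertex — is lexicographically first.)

|M| = 8 (so the lex-smallest maximum matching has 8 edges)
process left vertices in ascending order; for each, take the smallest-labelled available neighbour that still permits 8 edges overall, or leave it unmatched if none does
lex-smallest matching: {0-5, 3-2, 7-8, 11-19, 12-6, 14-1, 15-13, 17-4}

Lex-smallest maximum matching: {(0,5), (3,2), (7,8), (11,19), (12,6), (14,1), (15,13), (17,4)}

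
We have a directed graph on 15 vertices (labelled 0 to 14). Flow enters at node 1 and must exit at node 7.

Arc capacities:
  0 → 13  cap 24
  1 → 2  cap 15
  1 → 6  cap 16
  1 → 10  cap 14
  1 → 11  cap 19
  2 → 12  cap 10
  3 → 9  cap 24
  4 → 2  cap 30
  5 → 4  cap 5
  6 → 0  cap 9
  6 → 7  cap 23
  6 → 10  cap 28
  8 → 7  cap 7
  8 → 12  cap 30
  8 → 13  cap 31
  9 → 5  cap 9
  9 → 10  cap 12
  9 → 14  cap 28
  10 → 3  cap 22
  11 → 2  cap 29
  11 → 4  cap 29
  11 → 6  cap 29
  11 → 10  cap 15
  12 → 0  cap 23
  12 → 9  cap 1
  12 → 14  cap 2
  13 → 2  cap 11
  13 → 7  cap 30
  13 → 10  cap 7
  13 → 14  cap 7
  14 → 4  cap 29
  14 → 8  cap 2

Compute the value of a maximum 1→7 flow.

Maximum flow value: 44

augment #1: 1→6→7 bottleneck 16, total now 16
augment #2: 1→11→6→7 bottleneck 7, total now 23
augment #3: 1→2→12→0→13→7 bottleneck 10, total now 33
augment #4: 1→11→6→0→13→7 bottleneck 9, total now 42
augment #5: 1→10→3→9→14→8→7 bottleneck 2, total now 44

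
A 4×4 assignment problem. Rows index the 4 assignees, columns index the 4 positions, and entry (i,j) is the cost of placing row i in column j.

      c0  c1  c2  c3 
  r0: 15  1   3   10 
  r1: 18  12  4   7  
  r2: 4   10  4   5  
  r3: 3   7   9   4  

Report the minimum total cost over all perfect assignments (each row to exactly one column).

Minimum assignment cost: 13

one of 2 optimal assignments: row0→col1 (cost 1), row1→col2 (cost 4), row2→col0 (cost 4), row3→col3 (cost 4)
total = 1 + 4 + 4 + 4 = 13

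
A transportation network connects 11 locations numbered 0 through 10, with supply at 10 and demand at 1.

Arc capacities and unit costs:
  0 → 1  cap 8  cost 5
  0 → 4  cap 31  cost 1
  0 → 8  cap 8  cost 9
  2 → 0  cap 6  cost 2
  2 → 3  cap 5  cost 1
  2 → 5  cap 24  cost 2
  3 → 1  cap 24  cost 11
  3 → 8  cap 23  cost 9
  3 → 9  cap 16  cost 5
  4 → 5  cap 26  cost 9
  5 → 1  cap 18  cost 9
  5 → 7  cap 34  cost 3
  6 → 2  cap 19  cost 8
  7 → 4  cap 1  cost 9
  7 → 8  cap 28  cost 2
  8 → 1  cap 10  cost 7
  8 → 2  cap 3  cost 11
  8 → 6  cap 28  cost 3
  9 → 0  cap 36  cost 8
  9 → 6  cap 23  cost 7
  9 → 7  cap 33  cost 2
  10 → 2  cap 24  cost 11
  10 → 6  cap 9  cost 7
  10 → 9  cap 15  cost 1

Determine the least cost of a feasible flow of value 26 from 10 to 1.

shortest-cost path #1: 10→9→7→8→1 push 10 @ unit cost 12 (adds 120)
shortest-cost path #2: 10→9→0→1 push 5 @ unit cost 14 (adds 70)
shortest-cost path #3: 10→2→0→1 push 3 @ unit cost 18 (adds 54)
shortest-cost path #4: 10→2→5→1 push 8 @ unit cost 22 (adds 176)
total cost = 420

Minimum cost for 26 units: 420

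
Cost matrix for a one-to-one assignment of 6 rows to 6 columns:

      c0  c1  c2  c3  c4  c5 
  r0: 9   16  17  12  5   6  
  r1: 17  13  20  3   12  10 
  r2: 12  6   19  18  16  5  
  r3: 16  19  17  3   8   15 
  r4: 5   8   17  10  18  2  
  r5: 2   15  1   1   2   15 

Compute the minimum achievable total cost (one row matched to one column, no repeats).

Minimum assignment cost: 29

one of 2 optimal assignments: row0→col0 (cost 9), row1→col3 (cost 3), row2→col1 (cost 6), row3→col4 (cost 8), row4→col5 (cost 2), row5→col2 (cost 1)
total = 9 + 3 + 6 + 8 + 2 + 1 = 29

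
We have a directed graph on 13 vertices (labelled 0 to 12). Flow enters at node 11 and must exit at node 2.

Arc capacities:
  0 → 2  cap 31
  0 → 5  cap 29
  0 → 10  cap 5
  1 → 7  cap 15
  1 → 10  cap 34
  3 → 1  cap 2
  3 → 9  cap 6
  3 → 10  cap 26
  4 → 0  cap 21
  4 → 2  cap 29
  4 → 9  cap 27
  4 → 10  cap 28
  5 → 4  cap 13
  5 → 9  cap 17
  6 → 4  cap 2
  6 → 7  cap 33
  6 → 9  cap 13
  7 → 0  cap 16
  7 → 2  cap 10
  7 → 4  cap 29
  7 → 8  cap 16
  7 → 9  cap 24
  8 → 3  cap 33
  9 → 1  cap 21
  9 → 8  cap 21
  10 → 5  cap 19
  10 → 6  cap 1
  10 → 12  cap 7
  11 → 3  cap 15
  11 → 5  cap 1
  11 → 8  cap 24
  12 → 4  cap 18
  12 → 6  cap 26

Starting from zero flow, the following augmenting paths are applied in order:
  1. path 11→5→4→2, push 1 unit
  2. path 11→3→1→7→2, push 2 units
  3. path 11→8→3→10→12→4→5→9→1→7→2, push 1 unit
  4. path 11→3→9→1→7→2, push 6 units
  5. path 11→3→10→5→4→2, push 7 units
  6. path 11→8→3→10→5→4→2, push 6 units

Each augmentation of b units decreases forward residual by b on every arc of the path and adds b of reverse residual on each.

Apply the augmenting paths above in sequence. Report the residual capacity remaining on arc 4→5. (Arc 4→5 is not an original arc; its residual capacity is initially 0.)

after path 1 (11→5→4→2, push 1): res(4,5)=1
after path 2 (11→3→1→7→2, push 2): res(4,5)=1
after path 3 (11→8→3→10→12→4→5→9→1→7→2, push 1): res(4,5)=0
after path 4 (11→3→9→1→7→2, push 6): res(4,5)=0
after path 5 (11→3→10→5→4→2, push 7): res(4,5)=7
after path 6 (11→8→3→10→5→4→2, push 6): res(4,5)=13

Residual capacity of (4,5): 13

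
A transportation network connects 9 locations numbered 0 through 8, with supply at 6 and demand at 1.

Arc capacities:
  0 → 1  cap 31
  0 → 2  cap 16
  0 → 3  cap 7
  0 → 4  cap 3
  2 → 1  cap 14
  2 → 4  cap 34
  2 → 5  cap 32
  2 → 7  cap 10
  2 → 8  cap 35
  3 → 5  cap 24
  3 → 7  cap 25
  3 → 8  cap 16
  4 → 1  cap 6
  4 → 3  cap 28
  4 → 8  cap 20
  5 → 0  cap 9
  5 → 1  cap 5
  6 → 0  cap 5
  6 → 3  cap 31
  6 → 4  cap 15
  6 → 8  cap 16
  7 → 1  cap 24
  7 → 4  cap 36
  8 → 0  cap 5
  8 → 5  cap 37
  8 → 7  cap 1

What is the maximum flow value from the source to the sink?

Maximum flow value: 54

augment #1: 6→0→1 bottleneck 5, total now 5
augment #2: 6→4→1 bottleneck 6, total now 11
augment #3: 6→3→5→1 bottleneck 5, total now 16
augment #4: 6→3→7→1 bottleneck 24, total now 40
augment #5: 6→8→0→1 bottleneck 5, total now 45
augment #6: 6→3→5→0→1 bottleneck 2, total now 47
augment #7: 6→8→5→0→1 bottleneck 7, total now 54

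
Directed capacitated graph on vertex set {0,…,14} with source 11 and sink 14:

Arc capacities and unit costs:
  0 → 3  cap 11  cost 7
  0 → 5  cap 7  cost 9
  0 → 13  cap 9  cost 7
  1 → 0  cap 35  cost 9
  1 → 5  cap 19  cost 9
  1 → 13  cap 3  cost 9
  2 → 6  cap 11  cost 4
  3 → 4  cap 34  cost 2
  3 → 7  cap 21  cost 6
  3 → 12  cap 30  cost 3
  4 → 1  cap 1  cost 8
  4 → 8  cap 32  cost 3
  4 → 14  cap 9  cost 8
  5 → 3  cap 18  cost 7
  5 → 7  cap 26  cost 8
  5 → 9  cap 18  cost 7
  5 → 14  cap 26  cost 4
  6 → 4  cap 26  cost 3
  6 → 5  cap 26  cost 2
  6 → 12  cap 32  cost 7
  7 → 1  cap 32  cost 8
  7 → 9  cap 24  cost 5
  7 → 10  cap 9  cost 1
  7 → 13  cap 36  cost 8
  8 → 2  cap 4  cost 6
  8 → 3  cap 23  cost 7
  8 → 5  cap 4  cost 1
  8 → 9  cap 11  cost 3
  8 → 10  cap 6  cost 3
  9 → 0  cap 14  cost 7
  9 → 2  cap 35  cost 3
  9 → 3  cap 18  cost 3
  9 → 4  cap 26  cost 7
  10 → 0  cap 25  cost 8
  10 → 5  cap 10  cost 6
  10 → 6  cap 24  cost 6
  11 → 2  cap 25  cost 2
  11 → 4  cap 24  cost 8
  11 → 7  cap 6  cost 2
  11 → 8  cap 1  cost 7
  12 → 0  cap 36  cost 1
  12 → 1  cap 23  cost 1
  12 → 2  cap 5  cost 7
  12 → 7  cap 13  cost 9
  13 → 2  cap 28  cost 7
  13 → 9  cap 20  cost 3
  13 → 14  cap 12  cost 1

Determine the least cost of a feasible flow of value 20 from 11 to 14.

Minimum cost for 20 units: 242

shortest-cost path #1: 11→7→13→14 push 6 @ unit cost 11 (adds 66)
shortest-cost path #2: 11→2→6→5→14 push 11 @ unit cost 12 (adds 132)
shortest-cost path #3: 11→8→5→14 push 1 @ unit cost 12 (adds 12)
shortest-cost path #4: 11→4→14 push 2 @ unit cost 16 (adds 32)
total cost = 242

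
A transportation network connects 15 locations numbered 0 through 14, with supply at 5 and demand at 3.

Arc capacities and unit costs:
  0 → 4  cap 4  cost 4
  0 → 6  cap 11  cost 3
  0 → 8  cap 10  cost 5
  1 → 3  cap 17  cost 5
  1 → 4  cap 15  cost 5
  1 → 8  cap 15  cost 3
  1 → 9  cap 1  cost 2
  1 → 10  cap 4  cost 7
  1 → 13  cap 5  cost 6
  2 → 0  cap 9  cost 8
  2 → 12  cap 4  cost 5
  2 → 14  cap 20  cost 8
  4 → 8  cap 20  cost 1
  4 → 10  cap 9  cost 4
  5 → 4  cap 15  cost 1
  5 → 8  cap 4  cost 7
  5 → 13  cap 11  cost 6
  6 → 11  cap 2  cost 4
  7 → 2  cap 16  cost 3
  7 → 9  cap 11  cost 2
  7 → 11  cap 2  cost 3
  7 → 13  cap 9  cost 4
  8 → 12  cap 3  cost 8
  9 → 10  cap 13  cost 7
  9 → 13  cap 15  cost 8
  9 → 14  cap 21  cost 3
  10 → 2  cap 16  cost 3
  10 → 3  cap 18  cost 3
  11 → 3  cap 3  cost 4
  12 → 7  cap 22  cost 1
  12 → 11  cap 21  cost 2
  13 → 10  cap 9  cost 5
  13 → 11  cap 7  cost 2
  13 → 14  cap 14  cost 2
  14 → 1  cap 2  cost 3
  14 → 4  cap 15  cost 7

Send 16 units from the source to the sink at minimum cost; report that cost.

Minimum cost for 16 units: 164

shortest-cost path #1: 5→4→10→3 push 9 @ unit cost 8 (adds 72)
shortest-cost path #2: 5→13→11→3 push 3 @ unit cost 12 (adds 36)
shortest-cost path #3: 5→13→10→3 push 4 @ unit cost 14 (adds 56)
total cost = 164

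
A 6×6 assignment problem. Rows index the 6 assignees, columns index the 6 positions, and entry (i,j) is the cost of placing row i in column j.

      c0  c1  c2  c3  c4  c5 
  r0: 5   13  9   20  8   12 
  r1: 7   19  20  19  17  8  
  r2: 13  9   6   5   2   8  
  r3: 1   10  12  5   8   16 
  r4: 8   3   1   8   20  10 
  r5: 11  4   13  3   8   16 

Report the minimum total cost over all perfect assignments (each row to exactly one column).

optimal assignment: row0→col0 (cost 5), row1→col5 (cost 8), row2→col4 (cost 2), row3→col3 (cost 5), row4→col2 (cost 1), row5→col1 (cost 4)
total = 5 + 8 + 2 + 5 + 1 + 4 = 25

Minimum assignment cost: 25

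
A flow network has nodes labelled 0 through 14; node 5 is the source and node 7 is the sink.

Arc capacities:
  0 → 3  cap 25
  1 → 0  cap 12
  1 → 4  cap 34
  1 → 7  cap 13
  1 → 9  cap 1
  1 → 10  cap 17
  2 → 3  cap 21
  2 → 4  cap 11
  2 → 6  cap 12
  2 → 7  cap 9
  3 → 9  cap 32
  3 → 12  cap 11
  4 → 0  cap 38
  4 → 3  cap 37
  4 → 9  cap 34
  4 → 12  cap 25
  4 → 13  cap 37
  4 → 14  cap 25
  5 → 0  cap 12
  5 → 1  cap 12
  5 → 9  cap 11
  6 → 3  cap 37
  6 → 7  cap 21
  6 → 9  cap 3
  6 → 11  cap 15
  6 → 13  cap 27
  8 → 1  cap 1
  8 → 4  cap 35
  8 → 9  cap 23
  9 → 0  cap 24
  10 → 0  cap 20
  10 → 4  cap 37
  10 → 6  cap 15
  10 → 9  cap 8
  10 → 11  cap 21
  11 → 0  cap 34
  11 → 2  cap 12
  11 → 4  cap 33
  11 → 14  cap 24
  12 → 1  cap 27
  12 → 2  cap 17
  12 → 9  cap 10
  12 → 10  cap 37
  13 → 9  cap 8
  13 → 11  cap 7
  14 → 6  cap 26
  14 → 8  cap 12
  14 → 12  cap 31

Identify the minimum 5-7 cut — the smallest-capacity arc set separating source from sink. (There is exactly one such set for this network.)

augment #1: 5→1→7 push 12
augment #2: 5→0→3→12→1→7 push 1
augment #3: 5→0→3→12→2→7 push 9
augment #4: 5→0→3→12→2→6→7 push 1
max flow = 23; residual-reachable set from 5 gives S-side
cut edges (S→T): {(3,12), (5,1)} total cap 23

Min-cut arcs: {(3,12), (5,1)} (total capacity 23)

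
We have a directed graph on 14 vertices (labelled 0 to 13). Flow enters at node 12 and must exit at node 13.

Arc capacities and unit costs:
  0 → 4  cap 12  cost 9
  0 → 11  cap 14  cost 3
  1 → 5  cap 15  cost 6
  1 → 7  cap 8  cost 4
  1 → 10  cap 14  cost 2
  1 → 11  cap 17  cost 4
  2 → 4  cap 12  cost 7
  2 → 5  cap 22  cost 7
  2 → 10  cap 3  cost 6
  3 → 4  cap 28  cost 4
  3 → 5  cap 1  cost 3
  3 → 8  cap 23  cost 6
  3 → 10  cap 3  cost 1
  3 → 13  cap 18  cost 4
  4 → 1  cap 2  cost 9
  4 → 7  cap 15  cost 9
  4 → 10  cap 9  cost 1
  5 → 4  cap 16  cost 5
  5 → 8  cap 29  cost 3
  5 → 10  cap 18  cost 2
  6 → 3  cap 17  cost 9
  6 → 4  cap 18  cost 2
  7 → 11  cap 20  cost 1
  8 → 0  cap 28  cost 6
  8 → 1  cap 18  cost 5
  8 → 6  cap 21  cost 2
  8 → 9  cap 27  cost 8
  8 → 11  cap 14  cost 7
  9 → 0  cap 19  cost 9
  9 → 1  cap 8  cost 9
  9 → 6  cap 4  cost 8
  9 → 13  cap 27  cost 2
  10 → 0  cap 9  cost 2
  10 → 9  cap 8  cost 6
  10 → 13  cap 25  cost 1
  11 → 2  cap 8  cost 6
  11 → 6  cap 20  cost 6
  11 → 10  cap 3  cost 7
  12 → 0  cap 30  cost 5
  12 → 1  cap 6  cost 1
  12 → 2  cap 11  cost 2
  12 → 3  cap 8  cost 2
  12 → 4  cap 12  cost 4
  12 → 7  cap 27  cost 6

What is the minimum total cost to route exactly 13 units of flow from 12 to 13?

shortest-cost path #1: 12→1→10→13 push 6 @ unit cost 4 (adds 24)
shortest-cost path #2: 12→3→10→13 push 3 @ unit cost 4 (adds 12)
shortest-cost path #3: 12→3→13 push 4 @ unit cost 6 (adds 24)
total cost = 60

Minimum cost for 13 units: 60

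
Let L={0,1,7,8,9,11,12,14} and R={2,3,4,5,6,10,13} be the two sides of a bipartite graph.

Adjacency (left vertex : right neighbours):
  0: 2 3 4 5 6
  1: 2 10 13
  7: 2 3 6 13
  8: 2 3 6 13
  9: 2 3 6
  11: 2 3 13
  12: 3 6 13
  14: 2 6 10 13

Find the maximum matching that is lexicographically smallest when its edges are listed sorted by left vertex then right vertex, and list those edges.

Lex-smallest maximum matching: {(0,4), (1,2), (7,3), (8,6), (11,13), (14,10)}

|M| = 6 (so the lex-smallest maximum matching has 6 edges)
process left vertices in ascending order; for each, take the smallest-labelled available neighbour that still permits 6 edges overall, or leave it unmatched if none does
lex-smallest matching: {0-4, 1-2, 7-3, 8-6, 11-13, 14-10}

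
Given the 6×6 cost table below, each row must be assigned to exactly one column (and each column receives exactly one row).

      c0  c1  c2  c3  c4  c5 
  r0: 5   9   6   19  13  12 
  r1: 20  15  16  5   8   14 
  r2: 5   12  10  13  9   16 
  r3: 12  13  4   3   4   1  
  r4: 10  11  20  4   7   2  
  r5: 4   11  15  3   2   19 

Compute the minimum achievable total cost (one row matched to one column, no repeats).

optimal assignment: row0→col1 (cost 9), row1→col3 (cost 5), row2→col0 (cost 5), row3→col2 (cost 4), row4→col5 (cost 2), row5→col4 (cost 2)
total = 9 + 5 + 5 + 4 + 2 + 2 = 27

Minimum assignment cost: 27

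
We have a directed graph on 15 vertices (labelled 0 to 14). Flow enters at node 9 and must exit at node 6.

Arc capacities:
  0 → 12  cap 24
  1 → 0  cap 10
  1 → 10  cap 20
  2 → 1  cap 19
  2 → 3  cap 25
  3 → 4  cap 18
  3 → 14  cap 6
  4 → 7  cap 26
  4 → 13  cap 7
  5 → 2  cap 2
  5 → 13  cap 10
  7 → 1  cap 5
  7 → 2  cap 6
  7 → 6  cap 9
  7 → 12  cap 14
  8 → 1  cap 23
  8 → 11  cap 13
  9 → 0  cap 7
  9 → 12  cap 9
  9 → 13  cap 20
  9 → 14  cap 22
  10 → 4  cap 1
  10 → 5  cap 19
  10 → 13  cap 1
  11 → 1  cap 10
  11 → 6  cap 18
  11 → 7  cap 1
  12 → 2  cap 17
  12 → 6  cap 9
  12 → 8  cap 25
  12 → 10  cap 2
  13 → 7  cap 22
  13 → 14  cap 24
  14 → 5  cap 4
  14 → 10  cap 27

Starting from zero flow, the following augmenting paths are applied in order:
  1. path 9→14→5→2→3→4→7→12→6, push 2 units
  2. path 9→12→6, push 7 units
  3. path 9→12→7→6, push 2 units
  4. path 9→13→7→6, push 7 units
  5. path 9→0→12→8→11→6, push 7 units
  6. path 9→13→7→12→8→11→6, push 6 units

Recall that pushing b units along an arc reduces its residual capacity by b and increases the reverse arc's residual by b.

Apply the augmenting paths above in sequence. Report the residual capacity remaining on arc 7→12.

after path 1 (9→14→5→2→3→4→7→12→6, push 2): res(7,12)=12
after path 2 (9→12→6, push 7): res(7,12)=12
after path 3 (9→12→7→6, push 2): res(7,12)=14
after path 4 (9→13→7→6, push 7): res(7,12)=14
after path 5 (9→0→12→8→11→6, push 7): res(7,12)=14
after path 6 (9→13→7→12→8→11→6, push 6): res(7,12)=8

Residual capacity of (7,12): 8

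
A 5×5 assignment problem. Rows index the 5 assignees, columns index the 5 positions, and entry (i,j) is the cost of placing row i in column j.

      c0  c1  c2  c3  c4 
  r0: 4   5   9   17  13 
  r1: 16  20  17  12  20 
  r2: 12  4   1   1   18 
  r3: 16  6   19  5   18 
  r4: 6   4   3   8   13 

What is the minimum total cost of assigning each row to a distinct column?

one of 2 optimal assignments: row0→col0 (cost 4), row1→col4 (cost 20), row2→col2 (cost 1), row3→col3 (cost 5), row4→col1 (cost 4)
total = 4 + 20 + 1 + 5 + 4 = 34

Minimum assignment cost: 34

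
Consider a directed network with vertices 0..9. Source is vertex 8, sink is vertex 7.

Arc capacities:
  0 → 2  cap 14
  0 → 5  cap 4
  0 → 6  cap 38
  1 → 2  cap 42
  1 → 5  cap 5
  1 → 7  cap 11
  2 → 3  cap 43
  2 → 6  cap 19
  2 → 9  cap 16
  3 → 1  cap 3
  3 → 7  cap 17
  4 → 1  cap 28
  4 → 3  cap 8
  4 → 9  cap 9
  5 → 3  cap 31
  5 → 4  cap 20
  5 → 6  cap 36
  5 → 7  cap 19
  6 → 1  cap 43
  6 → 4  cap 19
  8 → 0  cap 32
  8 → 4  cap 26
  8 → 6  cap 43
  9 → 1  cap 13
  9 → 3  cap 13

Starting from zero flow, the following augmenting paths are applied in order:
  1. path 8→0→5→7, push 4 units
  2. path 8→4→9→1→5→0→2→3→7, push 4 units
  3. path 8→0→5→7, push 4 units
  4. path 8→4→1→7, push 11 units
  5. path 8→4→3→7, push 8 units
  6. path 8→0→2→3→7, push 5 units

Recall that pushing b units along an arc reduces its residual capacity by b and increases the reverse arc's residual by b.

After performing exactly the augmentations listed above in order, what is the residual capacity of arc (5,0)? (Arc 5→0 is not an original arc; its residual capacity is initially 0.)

Residual capacity of (5,0): 4

after path 1 (8→0→5→7, push 4): res(5,0)=4
after path 2 (8→4→9→1→5→0→2→3→7, push 4): res(5,0)=0
after path 3 (8→0→5→7, push 4): res(5,0)=4
after path 4 (8→4→1→7, push 11): res(5,0)=4
after path 5 (8→4→3→7, push 8): res(5,0)=4
after path 6 (8→0→2→3→7, push 5): res(5,0)=4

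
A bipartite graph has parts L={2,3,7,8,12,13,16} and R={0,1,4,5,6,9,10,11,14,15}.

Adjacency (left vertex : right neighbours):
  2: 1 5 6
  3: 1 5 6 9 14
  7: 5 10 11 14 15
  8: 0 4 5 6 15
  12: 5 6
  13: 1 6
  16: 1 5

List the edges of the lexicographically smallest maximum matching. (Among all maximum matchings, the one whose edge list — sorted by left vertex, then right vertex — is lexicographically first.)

|M| = 6 (so the lex-smallest maximum matching has 6 edges)
process left vertices in ascending order; for each, take the smallest-labelled available neighbour that still permits 6 edges overall, or leave it unmatched if none does
lex-smallest matching: {2-1, 3-9, 7-10, 8-0, 12-5, 13-6}

Lex-smallest maximum matching: {(2,1), (3,9), (7,10), (8,0), (12,5), (13,6)}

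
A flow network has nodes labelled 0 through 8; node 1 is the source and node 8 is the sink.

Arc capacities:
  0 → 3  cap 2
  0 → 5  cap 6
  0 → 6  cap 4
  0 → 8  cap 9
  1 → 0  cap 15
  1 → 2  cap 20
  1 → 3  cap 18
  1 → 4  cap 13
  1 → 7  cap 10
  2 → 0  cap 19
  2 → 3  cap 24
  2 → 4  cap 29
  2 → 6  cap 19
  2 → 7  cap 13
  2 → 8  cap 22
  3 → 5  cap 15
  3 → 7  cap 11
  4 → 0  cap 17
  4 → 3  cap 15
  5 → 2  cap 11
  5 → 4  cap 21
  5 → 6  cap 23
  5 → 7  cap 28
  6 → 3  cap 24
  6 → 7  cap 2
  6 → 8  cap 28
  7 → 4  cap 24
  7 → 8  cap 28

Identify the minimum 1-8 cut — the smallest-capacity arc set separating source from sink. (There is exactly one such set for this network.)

Min-cut arcs: {(0,5), (0,6), (0,8), (1,2), (1,7), (3,5), (3,7)} (total capacity 75)

augment #1: 1→0→8 push 9
augment #2: 1→2→8 push 20
augment #3: 1→7→8 push 10
augment #4: 1→0→6→8 push 4
augment #5: 1→3→7→8 push 11
augment #6: 1→0→5→2→8 push 2
augment #7: 1→3→5→6→8 push 7
augment #8: 1→4→0→5→6→8 push 4
augment #9: 1→4→3→5→6→8 push 8
max flow = 75; residual-reachable set from 1 gives S-side
cut edges (S→T): {(0,5), (0,6), (0,8), (1,2), (1,7), (3,5), (3,7)} total cap 75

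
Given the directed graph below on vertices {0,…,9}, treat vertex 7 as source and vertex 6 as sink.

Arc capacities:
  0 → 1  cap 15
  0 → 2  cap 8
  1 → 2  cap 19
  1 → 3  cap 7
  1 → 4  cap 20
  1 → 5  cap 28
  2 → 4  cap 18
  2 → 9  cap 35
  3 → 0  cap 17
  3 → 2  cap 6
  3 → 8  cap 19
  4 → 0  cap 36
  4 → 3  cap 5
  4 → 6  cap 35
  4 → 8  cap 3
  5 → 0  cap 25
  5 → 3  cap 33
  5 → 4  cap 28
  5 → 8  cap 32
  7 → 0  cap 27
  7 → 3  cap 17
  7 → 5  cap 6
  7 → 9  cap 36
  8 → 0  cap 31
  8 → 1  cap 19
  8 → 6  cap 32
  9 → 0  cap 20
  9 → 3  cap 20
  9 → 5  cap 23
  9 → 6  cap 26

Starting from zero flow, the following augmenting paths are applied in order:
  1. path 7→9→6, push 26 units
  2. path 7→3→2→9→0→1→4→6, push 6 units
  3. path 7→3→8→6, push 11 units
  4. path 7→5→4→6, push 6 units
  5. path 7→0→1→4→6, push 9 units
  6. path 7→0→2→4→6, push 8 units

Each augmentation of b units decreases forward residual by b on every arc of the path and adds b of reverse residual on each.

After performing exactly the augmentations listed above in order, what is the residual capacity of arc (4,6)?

after path 1 (7→9→6, push 26): res(4,6)=35
after path 2 (7→3→2→9→0→1→4→6, push 6): res(4,6)=29
after path 3 (7→3→8→6, push 11): res(4,6)=29
after path 4 (7→5→4→6, push 6): res(4,6)=23
after path 5 (7→0→1→4→6, push 9): res(4,6)=14
after path 6 (7→0→2→4→6, push 8): res(4,6)=6

Residual capacity of (4,6): 6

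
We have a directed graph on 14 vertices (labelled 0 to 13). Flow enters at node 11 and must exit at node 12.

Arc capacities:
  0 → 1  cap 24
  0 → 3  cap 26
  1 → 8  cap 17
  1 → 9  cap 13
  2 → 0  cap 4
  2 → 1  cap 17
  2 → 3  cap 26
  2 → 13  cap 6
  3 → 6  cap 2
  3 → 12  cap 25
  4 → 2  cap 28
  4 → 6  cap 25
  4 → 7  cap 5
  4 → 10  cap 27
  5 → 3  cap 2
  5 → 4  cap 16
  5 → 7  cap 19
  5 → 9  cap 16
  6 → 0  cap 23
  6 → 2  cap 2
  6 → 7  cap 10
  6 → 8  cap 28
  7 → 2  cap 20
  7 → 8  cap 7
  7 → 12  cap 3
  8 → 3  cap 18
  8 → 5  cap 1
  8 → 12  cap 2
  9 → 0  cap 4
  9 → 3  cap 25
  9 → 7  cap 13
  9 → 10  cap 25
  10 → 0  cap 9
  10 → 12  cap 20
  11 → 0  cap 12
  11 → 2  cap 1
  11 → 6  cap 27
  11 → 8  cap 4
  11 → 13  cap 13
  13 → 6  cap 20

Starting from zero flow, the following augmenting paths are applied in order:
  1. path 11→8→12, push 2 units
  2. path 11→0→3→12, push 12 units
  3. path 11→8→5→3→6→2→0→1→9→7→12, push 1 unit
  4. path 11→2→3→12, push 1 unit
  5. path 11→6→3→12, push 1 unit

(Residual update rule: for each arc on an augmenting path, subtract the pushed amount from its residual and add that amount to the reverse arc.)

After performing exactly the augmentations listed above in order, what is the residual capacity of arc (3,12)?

after path 1 (11→8→12, push 2): res(3,12)=25
after path 2 (11→0→3→12, push 12): res(3,12)=13
after path 3 (11→8→5→3→6→2→0→1→9→7→12, push 1): res(3,12)=13
after path 4 (11→2→3→12, push 1): res(3,12)=12
after path 5 (11→6→3→12, push 1): res(3,12)=11

Residual capacity of (3,12): 11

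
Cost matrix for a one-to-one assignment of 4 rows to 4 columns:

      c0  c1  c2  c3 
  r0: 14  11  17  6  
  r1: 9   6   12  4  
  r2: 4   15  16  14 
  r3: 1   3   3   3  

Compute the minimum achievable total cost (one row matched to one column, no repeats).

Minimum assignment cost: 19

optimal assignment: row0→col3 (cost 6), row1→col1 (cost 6), row2→col0 (cost 4), row3→col2 (cost 3)
total = 6 + 6 + 4 + 3 = 19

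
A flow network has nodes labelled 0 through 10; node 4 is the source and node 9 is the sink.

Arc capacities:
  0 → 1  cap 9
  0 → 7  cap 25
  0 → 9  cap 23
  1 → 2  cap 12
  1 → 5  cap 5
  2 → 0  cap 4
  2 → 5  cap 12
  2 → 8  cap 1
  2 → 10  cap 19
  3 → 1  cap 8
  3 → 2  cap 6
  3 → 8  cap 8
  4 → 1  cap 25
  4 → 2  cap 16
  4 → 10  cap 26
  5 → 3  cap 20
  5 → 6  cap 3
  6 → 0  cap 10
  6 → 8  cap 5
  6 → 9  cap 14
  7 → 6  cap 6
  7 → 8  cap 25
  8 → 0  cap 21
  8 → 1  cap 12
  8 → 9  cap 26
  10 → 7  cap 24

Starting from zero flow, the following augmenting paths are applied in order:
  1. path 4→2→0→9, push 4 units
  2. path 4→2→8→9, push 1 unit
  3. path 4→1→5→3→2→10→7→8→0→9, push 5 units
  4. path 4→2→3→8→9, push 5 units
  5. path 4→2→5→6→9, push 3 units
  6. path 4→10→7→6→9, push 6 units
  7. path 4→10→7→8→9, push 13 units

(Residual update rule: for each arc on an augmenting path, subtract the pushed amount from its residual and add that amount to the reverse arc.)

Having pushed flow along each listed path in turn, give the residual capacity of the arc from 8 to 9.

Residual capacity of (8,9): 7

after path 1 (4→2→0→9, push 4): res(8,9)=26
after path 2 (4→2→8→9, push 1): res(8,9)=25
after path 3 (4→1→5→3→2→10→7→8→0→9, push 5): res(8,9)=25
after path 4 (4→2→3→8→9, push 5): res(8,9)=20
after path 5 (4→2→5→6→9, push 3): res(8,9)=20
after path 6 (4→10→7→6→9, push 6): res(8,9)=20
after path 7 (4→10→7→8→9, push 13): res(8,9)=7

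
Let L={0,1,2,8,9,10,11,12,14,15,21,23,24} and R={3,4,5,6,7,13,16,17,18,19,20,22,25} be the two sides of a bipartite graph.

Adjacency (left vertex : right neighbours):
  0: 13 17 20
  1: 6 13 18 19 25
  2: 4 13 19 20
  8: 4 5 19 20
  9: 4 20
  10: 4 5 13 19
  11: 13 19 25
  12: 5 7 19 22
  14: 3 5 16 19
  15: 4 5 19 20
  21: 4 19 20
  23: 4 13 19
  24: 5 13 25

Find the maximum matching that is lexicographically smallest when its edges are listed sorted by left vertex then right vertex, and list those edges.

Lex-smallest maximum matching: {(0,17), (1,6), (2,4), (8,5), (9,20), (10,13), (11,19), (12,7), (14,3), (24,25)}

|M| = 10 (so the lex-smallest maximum matching has 10 edges)
process left vertices in ascending order; for each, take the smallest-labelled available neighbour that still permits 10 edges overall, or leave it unmatched if none does
lex-smallest matching: {0-17, 1-6, 2-4, 8-5, 9-20, 10-13, 11-19, 12-7, 14-3, 24-25}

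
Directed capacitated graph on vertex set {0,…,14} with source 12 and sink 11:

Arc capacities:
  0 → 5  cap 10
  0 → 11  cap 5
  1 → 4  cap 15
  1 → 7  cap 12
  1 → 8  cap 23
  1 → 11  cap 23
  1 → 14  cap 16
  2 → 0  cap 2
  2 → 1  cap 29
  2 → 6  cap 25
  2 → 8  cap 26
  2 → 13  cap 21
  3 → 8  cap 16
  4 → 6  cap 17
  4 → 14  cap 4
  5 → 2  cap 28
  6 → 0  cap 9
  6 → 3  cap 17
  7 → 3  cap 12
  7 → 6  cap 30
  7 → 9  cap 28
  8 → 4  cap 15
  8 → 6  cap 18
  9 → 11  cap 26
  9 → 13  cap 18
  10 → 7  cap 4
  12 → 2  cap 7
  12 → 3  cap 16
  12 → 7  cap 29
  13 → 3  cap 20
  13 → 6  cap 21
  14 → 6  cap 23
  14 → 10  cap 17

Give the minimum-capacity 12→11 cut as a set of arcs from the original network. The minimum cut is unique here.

augment #1: 12→2→0→11 push 2
augment #2: 12→2→1→11 push 5
augment #3: 12→7→9→11 push 26
augment #4: 12→7→6→0→11 push 3
augment #5: 12→3→8→6→0→2→1→11 push 2
augment #6: 12→3→8→6→0→5→2→1→11 push 4
max flow = 42; residual-reachable set from 12 gives S-side
cut edges (S→T): {(6,0), (9,11), (12,2)} total cap 42

Min-cut arcs: {(6,0), (9,11), (12,2)} (total capacity 42)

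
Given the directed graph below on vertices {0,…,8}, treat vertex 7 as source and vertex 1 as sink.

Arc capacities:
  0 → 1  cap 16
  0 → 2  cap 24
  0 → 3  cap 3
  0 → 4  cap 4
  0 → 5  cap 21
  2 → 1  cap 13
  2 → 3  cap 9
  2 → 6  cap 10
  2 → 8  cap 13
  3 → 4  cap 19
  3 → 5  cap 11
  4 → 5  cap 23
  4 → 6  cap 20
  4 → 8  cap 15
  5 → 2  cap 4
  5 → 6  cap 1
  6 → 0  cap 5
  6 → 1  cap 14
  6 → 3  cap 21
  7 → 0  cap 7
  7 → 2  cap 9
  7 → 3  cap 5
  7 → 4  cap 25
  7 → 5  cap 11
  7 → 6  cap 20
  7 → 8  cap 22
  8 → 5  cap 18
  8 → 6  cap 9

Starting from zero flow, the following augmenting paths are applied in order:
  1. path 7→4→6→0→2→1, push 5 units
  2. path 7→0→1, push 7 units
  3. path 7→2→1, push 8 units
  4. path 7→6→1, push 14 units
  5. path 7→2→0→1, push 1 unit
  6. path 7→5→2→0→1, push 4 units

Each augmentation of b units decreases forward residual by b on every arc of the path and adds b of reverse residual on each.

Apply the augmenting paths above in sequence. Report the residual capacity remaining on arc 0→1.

after path 1 (7→4→6→0→2→1, push 5): res(0,1)=16
after path 2 (7→0→1, push 7): res(0,1)=9
after path 3 (7→2→1, push 8): res(0,1)=9
after path 4 (7→6→1, push 14): res(0,1)=9
after path 5 (7→2→0→1, push 1): res(0,1)=8
after path 6 (7→5→2→0→1, push 4): res(0,1)=4

Residual capacity of (0,1): 4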